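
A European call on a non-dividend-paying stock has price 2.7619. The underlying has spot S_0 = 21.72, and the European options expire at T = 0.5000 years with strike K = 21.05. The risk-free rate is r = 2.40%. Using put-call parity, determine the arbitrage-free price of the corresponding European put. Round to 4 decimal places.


Put-call parity: C - P = S_0 * exp(-qT) - K * exp(-rT).
S_0 * exp(-qT) = 21.7200 * 1.00000000 = 21.72000000
K * exp(-rT) = 21.0500 * 0.98807171 = 20.79890956
P = C - S*exp(-qT) + K*exp(-rT)
P = 2.7619 - 21.72000000 + 20.79890956 = 1.8408

Answer: Put price = 1.8408


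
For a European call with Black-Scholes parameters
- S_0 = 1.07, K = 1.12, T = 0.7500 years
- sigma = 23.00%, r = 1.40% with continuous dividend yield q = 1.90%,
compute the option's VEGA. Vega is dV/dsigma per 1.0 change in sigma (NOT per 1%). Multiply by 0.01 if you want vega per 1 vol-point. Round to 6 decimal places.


Answer: Vega = 0.360451

Derivation:
d1 = -0.1485172661; d2 = -0.3477031090
phi(d1) = 0.3945666431; exp(-qT) = 0.9858510507; exp(-rT) = 0.9895549326
Vega = S * exp(-qT) * phi(d1) * sqrt(T) = 1.0700 * 0.9858510507 * 0.3945666431 * 0.8660254038 = 0.360451


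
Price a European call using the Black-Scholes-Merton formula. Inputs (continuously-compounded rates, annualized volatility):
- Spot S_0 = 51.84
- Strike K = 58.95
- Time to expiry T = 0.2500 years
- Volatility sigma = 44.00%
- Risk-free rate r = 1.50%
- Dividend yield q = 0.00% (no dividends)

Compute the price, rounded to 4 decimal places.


Answer: Price = 2.1521

Derivation:
d1 = (ln(S/K) + (r - q + 0.5*sigma^2) * T) / (sigma * sqrt(T)) = -0.45717080
d2 = d1 - sigma * sqrt(T) = -0.67717080
exp(-rT) = 0.99625702; exp(-qT) = 1.00000000
C = S_0 * exp(-qT) * N(d1) - K * exp(-rT) * N(d2)
N(d1) = 0.32377414; N(d2) = 0.24914880
C = 51.8400 * 1.00000000 * 0.32377414 - 58.9500 * 0.99625702 * 0.24914880 = 2.1521


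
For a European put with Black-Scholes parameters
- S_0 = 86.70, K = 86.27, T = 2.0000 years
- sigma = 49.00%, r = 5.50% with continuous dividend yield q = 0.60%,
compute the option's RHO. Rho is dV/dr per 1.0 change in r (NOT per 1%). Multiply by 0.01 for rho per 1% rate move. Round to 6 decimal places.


Answer: Rho = -89.406764

Derivation:
d1 = 0.4950786060; d2 = -0.1978860396
phi(d1) = 0.3529284456; exp(-qT) = 0.9880717129; exp(-rT) = 0.8958341353
N(-d2) = 0.5784328865
Rho = -K*T*exp(-rT)*N(-d2) = -86.2700 * 2.0000 * 0.8958341353 * 0.5784328865 = -89.406764


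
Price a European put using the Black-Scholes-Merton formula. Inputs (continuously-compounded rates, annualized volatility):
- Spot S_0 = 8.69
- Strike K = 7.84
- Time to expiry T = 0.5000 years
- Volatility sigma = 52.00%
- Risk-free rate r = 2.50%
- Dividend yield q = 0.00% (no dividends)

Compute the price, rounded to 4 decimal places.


Answer: Price = 0.7826

Derivation:
d1 = (ln(S/K) + (r - q + 0.5*sigma^2) * T) / (sigma * sqrt(T)) = 0.49778714
d2 = d1 - sigma * sqrt(T) = 0.13009162
exp(-rT) = 0.98757780; exp(-qT) = 1.00000000
P = K * exp(-rT) * N(-d2) - S_0 * exp(-qT) * N(-d1)
N(-d1) = 0.30931704; N(-d2) = 0.44824697
P = 7.8400 * 0.98757780 * 0.44824697 - 8.6900 * 1.00000000 * 0.30931704 = 0.7826


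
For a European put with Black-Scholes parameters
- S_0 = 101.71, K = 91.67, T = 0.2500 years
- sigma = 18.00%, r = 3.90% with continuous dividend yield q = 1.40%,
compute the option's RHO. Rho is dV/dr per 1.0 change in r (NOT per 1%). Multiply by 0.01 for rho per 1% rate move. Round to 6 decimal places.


Answer: Rho = -2.704213

Derivation:
d1 = 1.2692272740; d2 = 1.1792272740
phi(d1) = 0.1782786560; exp(-qT) = 0.9965061179; exp(-rT) = 0.9902973771
N(-d2) = 0.1191538442
Rho = -K*T*exp(-rT)*N(-d2) = -91.6700 * 0.2500 * 0.9902973771 * 0.1191538442 = -2.704213


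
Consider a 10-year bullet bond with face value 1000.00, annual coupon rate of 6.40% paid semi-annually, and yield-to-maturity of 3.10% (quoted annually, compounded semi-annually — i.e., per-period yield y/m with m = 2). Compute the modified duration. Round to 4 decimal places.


Coupon per period c = face * coupon_rate / m = 32.000000
Periods per year m = 2; per-period yield y/m = 0.015500
Number of cashflows N = 20
Cashflows (t years, CF_t, discount factor 1/(1+y/m)^(m*t), PV):
  t = 0.5000: CF_t = 32.000000, DF = 0.984737, PV = 31.511571
  t = 1.0000: CF_t = 32.000000, DF = 0.969706, PV = 31.030596
  t = 1.5000: CF_t = 32.000000, DF = 0.954905, PV = 30.556963
  t = 2.0000: CF_t = 32.000000, DF = 0.940330, PV = 30.090560
  t = 2.5000: CF_t = 32.000000, DF = 0.925977, PV = 29.631275
  t = 3.0000: CF_t = 32.000000, DF = 0.911844, PV = 29.179001
  t = 3.5000: CF_t = 32.000000, DF = 0.897926, PV = 28.733629
  t = 4.0000: CF_t = 32.000000, DF = 0.884220, PV = 28.295056
  t = 4.5000: CF_t = 32.000000, DF = 0.870724, PV = 27.863177
  t = 5.0000: CF_t = 32.000000, DF = 0.857434, PV = 27.437889
  t = 5.5000: CF_t = 32.000000, DF = 0.844347, PV = 27.019093
  t = 6.0000: CF_t = 32.000000, DF = 0.831459, PV = 26.606690
  t = 6.5000: CF_t = 32.000000, DF = 0.818768, PV = 26.200581
  t = 7.0000: CF_t = 32.000000, DF = 0.806271, PV = 25.800670
  t = 7.5000: CF_t = 32.000000, DF = 0.793964, PV = 25.406864
  t = 8.0000: CF_t = 32.000000, DF = 0.781846, PV = 25.019068
  t = 8.5000: CF_t = 32.000000, DF = 0.769912, PV = 24.637192
  t = 9.0000: CF_t = 32.000000, DF = 0.758161, PV = 24.261144
  t = 9.5000: CF_t = 32.000000, DF = 0.746589, PV = 23.890836
  t = 10.0000: CF_t = 1032.000000, DF = 0.735193, PV = 758.719319
Price P = sum_t PV_t = 1281.891175
First compute Macaulay numerator sum_t t * PV_t:
  t * PV_t at t = 0.5000: 15.755785
  t * PV_t at t = 1.0000: 31.030596
  t * PV_t at t = 1.5000: 45.835445
  t * PV_t at t = 2.0000: 60.181120
  t * PV_t at t = 2.5000: 74.078188
  t * PV_t at t = 3.0000: 87.537002
  t * PV_t at t = 3.5000: 100.567702
  t * PV_t at t = 4.0000: 113.180224
  t * PV_t at t = 4.5000: 125.384295
  t * PV_t at t = 5.0000: 137.189447
  t * PV_t at t = 5.5000: 148.605014
  t * PV_t at t = 6.0000: 159.640138
  t * PV_t at t = 6.5000: 170.303775
  t * PV_t at t = 7.0000: 180.604692
  t * PV_t at t = 7.5000: 190.551480
  t * PV_t at t = 8.0000: 200.152547
  t * PV_t at t = 8.5000: 209.416131
  t * PV_t at t = 9.0000: 218.350298
  t * PV_t at t = 9.5000: 226.962944
  t * PV_t at t = 10.0000: 7587.193190
Macaulay duration D = 10082.520013 / 1281.891175 = 7.865348
Modified duration = D / (1 + y/m) = 7.865348 / (1 + 0.015500) = 7.745296

Answer: Modified duration = 7.7453


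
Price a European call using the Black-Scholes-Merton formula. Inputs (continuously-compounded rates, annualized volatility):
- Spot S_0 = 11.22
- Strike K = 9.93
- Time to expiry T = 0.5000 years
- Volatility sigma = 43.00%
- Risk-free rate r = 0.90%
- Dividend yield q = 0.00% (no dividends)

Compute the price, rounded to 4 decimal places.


d1 = (ln(S/K) + (r - q + 0.5*sigma^2) * T) / (sigma * sqrt(T)) = 0.56852182
d2 = d1 - sigma * sqrt(T) = 0.26446590
exp(-rT) = 0.99551011; exp(-qT) = 1.00000000
C = S_0 * exp(-qT) * N(d1) - K * exp(-rT) * N(d2)
N(d1) = 0.71515965; N(d2) = 0.60428953
C = 11.2200 * 1.00000000 * 0.71515965 - 9.9300 * 0.99551011 * 0.60428953 = 2.0504

Answer: Price = 2.0504


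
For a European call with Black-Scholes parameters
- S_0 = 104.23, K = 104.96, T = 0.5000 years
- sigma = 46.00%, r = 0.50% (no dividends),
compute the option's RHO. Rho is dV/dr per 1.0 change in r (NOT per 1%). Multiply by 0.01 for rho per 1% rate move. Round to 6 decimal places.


d1 = 0.1488634109; d2 = -0.1764057085
phi(d1) = 0.3945463359; exp(-qT) = 1.0000000000; exp(-rT) = 0.9975031224
N(d2) = 0.4299876101
Rho = K*T*exp(-rT)*N(d2) = 104.9600 * 0.5000 * 0.9975031224 * 0.4299876101 = 22.509406

Answer: Rho = 22.509406


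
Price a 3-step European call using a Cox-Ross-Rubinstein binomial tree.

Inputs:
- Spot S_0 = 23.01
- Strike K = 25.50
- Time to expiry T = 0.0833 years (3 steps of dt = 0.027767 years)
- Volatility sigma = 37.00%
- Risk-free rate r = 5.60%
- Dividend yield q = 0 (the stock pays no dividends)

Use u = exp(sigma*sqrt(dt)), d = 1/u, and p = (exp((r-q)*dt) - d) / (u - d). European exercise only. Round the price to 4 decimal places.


dt = T/N = 0.027767
u = exp(sigma*sqrt(dt)) = 1.063595; d = 1/u = 0.940208
p = (exp((r-q)*dt) - d) / (u - d) = 0.497203
Discount per step: exp(-r*dt) = 0.998446
Stock lattice S(k, i) with i counting down-moves:
  k=0: S(0,0) = 23.0100
  k=1: S(1,0) = 24.4733; S(1,1) = 21.6342
  k=2: S(2,0) = 26.0297; S(2,1) = 23.0100; S(2,2) = 20.3406
  k=3: S(3,0) = 27.6850; S(3,1) = 24.4733; S(3,2) = 21.6342; S(3,3) = 19.1244
Terminal payoffs V(N, i) = max(S_T - K, 0):
  V(3,0) = 2.185032; V(3,1) = 0.000000; V(3,2) = 0.000000; V(3,3) = 0.000000
Backward induction: V(k, i) = exp(-r*dt) * [p * V(k+1, i) + (1-p) * V(k+1, i+1)].
  V(2,0) = exp(-r*dt) * [p*2.185032 + (1-p)*0.000000] = 1.084717
  V(2,1) = exp(-r*dt) * [p*0.000000 + (1-p)*0.000000] = 0.000000
  V(2,2) = exp(-r*dt) * [p*0.000000 + (1-p)*0.000000] = 0.000000
  V(1,0) = exp(-r*dt) * [p*1.084717 + (1-p)*0.000000] = 0.538487
  V(1,1) = exp(-r*dt) * [p*0.000000 + (1-p)*0.000000] = 0.000000
  V(0,0) = exp(-r*dt) * [p*0.538487 + (1-p)*0.000000] = 0.267321

Answer: Price = V(0,0) = 0.2673


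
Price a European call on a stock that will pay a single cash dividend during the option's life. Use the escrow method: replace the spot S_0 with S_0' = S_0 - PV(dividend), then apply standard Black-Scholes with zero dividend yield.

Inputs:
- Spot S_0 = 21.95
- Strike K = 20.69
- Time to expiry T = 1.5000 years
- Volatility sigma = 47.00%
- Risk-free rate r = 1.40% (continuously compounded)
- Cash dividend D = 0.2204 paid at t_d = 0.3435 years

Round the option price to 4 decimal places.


Answer: Price = 5.5252

Derivation:
PV(D) = D * exp(-r * t_d) = 0.2204 * 0.99520254 = 0.21934264
S_0' = S_0 - PV(D) = 21.9500 - 0.21934264 = 21.73065736
d1 = (ln(S_0'/K) + (r + sigma^2/2)*T) / (sigma*sqrt(T)) = 0.40954870
d2 = d1 - sigma*sqrt(T) = -0.16608139
exp(-rT) = 0.97921896
N(d1) = 0.65893148; N(d2) = 0.43404645
C = S_0' * N(d1) - K * exp(-rT) * N(d2) = 21.73065736 * 0.65893148 - 20.6900 * 0.97921896 * 0.43404645 = 5.5252


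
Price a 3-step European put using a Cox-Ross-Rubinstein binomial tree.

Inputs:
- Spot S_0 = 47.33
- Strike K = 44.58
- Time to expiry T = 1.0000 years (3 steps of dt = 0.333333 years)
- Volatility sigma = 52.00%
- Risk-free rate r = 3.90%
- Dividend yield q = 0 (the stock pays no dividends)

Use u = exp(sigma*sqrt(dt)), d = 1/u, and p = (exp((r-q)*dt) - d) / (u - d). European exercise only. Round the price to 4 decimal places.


dt = T/N = 0.333333
u = exp(sigma*sqrt(dt)) = 1.350159; d = 1/u = 0.740654
p = (exp((r-q)*dt) - d) / (u - d) = 0.446971
Discount per step: exp(-r*dt) = 0.987084
Stock lattice S(k, i) with i counting down-moves:
  k=0: S(0,0) = 47.3300
  k=1: S(1,0) = 63.9030; S(1,1) = 35.0551
  k=2: S(2,0) = 86.2792; S(2,1) = 47.3300; S(2,2) = 25.9637
  k=3: S(3,0) = 116.4906; S(3,1) = 63.9030; S(3,2) = 35.0551; S(3,3) = 19.2301
Terminal payoffs V(N, i) = max(K - S_T, 0):
  V(3,0) = 0.000000; V(3,1) = 0.000000; V(3,2) = 9.524862; V(3,3) = 25.349878
Backward induction: V(k, i) = exp(-r*dt) * [p * V(k+1, i) + (1-p) * V(k+1, i+1)].
  V(2,0) = exp(-r*dt) * [p*0.000000 + (1-p)*0.000000] = 0.000000
  V(2,1) = exp(-r*dt) * [p*0.000000 + (1-p)*9.524862] = 5.199488
  V(2,2) = exp(-r*dt) * [p*9.524862 + (1-p)*25.349878] = 18.040494
  V(1,0) = exp(-r*dt) * [p*0.000000 + (1-p)*5.199488] = 2.838328
  V(1,1) = exp(-r*dt) * [p*5.199488 + (1-p)*18.040494] = 12.142057
  V(0,0) = exp(-r*dt) * [p*2.838328 + (1-p)*12.142057] = 7.880443

Answer: Price = V(0,0) = 7.8804


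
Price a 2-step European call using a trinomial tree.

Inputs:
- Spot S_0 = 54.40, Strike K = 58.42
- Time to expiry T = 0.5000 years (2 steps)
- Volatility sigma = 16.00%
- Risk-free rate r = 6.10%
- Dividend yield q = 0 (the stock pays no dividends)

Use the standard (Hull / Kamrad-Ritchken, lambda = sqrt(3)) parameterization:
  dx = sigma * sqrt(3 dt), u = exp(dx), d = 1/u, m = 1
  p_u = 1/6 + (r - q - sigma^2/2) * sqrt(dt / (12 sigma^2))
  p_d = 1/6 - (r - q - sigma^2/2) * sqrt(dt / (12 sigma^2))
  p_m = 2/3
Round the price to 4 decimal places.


Answer: Price = V(0,0) = 1.6768

Derivation:
dt = T/N = 0.250000; dx = sigma*sqrt(3*dt) = 0.138564
u = exp(dx) = 1.148623; d = 1/u = 0.870607
p_u = 0.210148, p_m = 0.666667, p_d = 0.123185
Discount per step: exp(-r*dt) = 0.984866
Stock lattice S(k, j) with j the centered position index:
  k=0: S(0,+0) = 54.4000
  k=1: S(1,-1) = 47.3610; S(1,+0) = 54.4000; S(1,+1) = 62.4851
  k=2: S(2,-2) = 41.2329; S(2,-1) = 47.3610; S(2,+0) = 54.4000; S(2,+1) = 62.4851; S(2,+2) = 71.7718
Terminal payoffs V(N, j) = max(S_T - K, 0):
  V(2,-2) = 0.000000; V(2,-1) = 0.000000; V(2,+0) = 0.000000; V(2,+1) = 4.065106; V(2,+2) = 13.351846
Backward induction: V(k, j) = exp(-r*dt) * [p_u * V(k+1, j+1) + p_m * V(k+1, j) + p_d * V(k+1, j-1)]
  V(1,-1) = exp(-r*dt) * [p_u*0.000000 + p_m*0.000000 + p_d*0.000000] = 0.000000
  V(1,+0) = exp(-r*dt) * [p_u*4.065106 + p_m*0.000000 + p_d*0.000000] = 0.841346
  V(1,+1) = exp(-r*dt) * [p_u*13.351846 + p_m*4.065106 + p_d*0.000000] = 5.432459
  V(0,+0) = exp(-r*dt) * [p_u*5.432459 + p_m*0.841346 + p_d*0.000000] = 1.676753


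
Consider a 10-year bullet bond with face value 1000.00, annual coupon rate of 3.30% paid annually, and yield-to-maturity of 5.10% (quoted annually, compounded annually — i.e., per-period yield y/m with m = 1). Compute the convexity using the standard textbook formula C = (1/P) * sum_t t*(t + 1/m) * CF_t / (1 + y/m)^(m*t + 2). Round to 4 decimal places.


Coupon per period c = face * coupon_rate / m = 33.000000
Periods per year m = 1; per-period yield y/m = 0.051000
Number of cashflows N = 10
Cashflows (t years, CF_t, discount factor 1/(1+y/m)^(m*t), PV):
  t = 1.0000: CF_t = 33.000000, DF = 0.951475, PV = 31.398668
  t = 2.0000: CF_t = 33.000000, DF = 0.905304, PV = 29.875041
  t = 3.0000: CF_t = 33.000000, DF = 0.861374, PV = 28.425348
  t = 4.0000: CF_t = 33.000000, DF = 0.819576, PV = 27.046002
  t = 5.0000: CF_t = 33.000000, DF = 0.779806, PV = 25.733589
  t = 6.0000: CF_t = 33.000000, DF = 0.741965, PV = 24.484861
  t = 7.0000: CF_t = 33.000000, DF = 0.705961, PV = 23.296728
  t = 8.0000: CF_t = 33.000000, DF = 0.671705, PV = 22.166249
  t = 9.0000: CF_t = 33.000000, DF = 0.639110, PV = 21.090627
  t = 10.0000: CF_t = 1033.000000, DF = 0.608097, PV = 628.164170
Price P = sum_t PV_t = 861.681284
Convexity numerator sum_t t*(t + 1/m) * CF_t / (1+y/m)^(m*t + 2):
  t = 1.0000: term = 56.850696
  t = 2.0000: term = 162.276012
  t = 3.0000: term = 308.803068
  t = 4.0000: term = 489.697221
  t = 5.0000: term = 698.901838
  t = 6.0000: term = 930.982467
  t = 7.0000: term = 1181.075125
  t = 8.0000: term = 1444.838402
  t = 9.0000: term = 1718.409136
  t = 10.0000: term = 62554.767510
Convexity = (1/P) * sum = 69546.601474 / 861.681284 = 80.710354

Answer: Convexity = 80.7104


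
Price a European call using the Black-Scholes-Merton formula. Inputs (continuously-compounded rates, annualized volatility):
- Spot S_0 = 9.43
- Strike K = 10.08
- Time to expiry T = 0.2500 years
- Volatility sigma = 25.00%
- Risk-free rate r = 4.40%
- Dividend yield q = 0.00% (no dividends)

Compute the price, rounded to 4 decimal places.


d1 = (ln(S/K) + (r - q + 0.5*sigma^2) * T) / (sigma * sqrt(T)) = -0.38275733
d2 = d1 - sigma * sqrt(T) = -0.50775733
exp(-rT) = 0.98906028; exp(-qT) = 1.00000000
C = S_0 * exp(-qT) * N(d1) - K * exp(-rT) * N(d2)
N(d1) = 0.35094985; N(d2) = 0.30581177
C = 9.4300 * 1.00000000 * 0.35094985 - 10.0800 * 0.98906028 * 0.30581177 = 0.2606

Answer: Price = 0.2606


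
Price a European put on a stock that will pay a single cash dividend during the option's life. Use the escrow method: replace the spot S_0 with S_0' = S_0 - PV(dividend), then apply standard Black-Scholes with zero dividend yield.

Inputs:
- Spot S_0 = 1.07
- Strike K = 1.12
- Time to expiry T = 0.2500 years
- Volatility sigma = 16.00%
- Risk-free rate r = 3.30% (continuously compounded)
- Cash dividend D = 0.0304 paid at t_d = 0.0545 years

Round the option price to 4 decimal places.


PV(D) = D * exp(-r * t_d) = 0.0304 * 0.99820312 = 0.03034537
S_0' = S_0 - PV(D) = 1.0700 - 0.03034537 = 1.03965463
d1 = (ln(S_0'/K) + (r + sigma^2/2)*T) / (sigma*sqrt(T)) = -0.78737648
d2 = d1 - sigma*sqrt(T) = -0.86737648
exp(-rT) = 0.99178394
N(-d1) = 0.78446924; N(-d2) = 0.80713212
P = K * exp(-rT) * N(-d2) - S_0' * N(-d1) = 1.1200 * 0.99178394 * 0.80713212 - 1.03965463 * 0.78446924 = 0.0810

Answer: Price = 0.0810


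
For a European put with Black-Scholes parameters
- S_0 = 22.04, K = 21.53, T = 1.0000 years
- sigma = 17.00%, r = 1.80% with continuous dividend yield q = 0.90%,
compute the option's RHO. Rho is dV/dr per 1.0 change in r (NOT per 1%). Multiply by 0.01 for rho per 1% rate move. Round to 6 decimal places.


d1 = 0.2756568995; d2 = 0.1056568995
phi(d1) = 0.3840694450; exp(-qT) = 0.9910403788; exp(-rT) = 0.9821610324
N(-d2) = 0.4579272891
Rho = -K*T*exp(-rT)*N(-d2) = -21.5300 * 1.0000 * 0.9821610324 * 0.4579272891 = -9.683297

Answer: Rho = -9.683297


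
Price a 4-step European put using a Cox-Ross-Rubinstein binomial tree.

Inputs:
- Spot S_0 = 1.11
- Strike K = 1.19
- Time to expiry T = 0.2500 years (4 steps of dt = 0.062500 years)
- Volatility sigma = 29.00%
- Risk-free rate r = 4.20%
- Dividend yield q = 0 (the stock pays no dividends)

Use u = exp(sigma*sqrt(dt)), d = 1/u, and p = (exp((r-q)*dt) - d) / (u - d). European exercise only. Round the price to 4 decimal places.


dt = T/N = 0.062500
u = exp(sigma*sqrt(dt)) = 1.075193; d = 1/u = 0.930066
p = (exp((r-q)*dt) - d) / (u - d) = 0.499994
Discount per step: exp(-r*dt) = 0.997378
Stock lattice S(k, i) with i counting down-moves:
  k=0: S(0,0) = 1.1100
  k=1: S(1,0) = 1.1935; S(1,1) = 1.0324
  k=2: S(2,0) = 1.2832; S(2,1) = 1.1100; S(2,2) = 0.9602
  k=3: S(3,0) = 1.3797; S(3,1) = 1.1935; S(3,2) = 1.0324; S(3,3) = 0.8930
  k=4: S(4,0) = 1.4834; S(4,1) = 1.2832; S(4,2) = 1.1100; S(4,3) = 0.9602; S(4,4) = 0.8306
Terminal payoffs V(N, i) = max(K - S_T, 0):
  V(4,0) = 0.000000; V(4,1) = 0.000000; V(4,2) = 0.080000; V(4,3) = 0.229825; V(4,4) = 0.359427
Backward induction: V(k, i) = exp(-r*dt) * [p * V(k+1, i) + (1-p) * V(k+1, i+1)].
  V(3,0) = exp(-r*dt) * [p*0.000000 + (1-p)*0.000000] = 0.000000
  V(3,1) = exp(-r*dt) * [p*0.000000 + (1-p)*0.080000] = 0.039896
  V(3,2) = exp(-r*dt) * [p*0.080000 + (1-p)*0.229825] = 0.154507
  V(3,3) = exp(-r*dt) * [p*0.229825 + (1-p)*0.359427] = 0.293855
  V(2,0) = exp(-r*dt) * [p*0.000000 + (1-p)*0.039896] = 0.019896
  V(2,1) = exp(-r*dt) * [p*0.039896 + (1-p)*0.154507] = 0.096947
  V(2,2) = exp(-r*dt) * [p*0.154507 + (1-p)*0.293855] = 0.223594
  V(1,0) = exp(-r*dt) * [p*0.019896 + (1-p)*0.096947] = 0.058269
  V(1,1) = exp(-r*dt) * [p*0.096947 + (1-p)*0.223594] = 0.159851
  V(0,0) = exp(-r*dt) * [p*0.058269 + (1-p)*0.159851] = 0.108775

Answer: Price = V(0,0) = 0.1088


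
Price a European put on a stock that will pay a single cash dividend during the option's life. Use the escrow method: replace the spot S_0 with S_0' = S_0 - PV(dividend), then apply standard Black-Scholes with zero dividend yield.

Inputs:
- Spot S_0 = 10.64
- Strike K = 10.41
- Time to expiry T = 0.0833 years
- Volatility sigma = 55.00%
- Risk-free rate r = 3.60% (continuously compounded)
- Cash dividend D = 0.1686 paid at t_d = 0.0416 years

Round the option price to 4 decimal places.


PV(D) = D * exp(-r * t_d) = 0.1686 * 0.99850352 = 0.16834769
S_0' = S_0 - PV(D) = 10.6400 - 0.16834769 = 10.47165231
d1 = (ln(S_0'/K) + (r + sigma^2/2)*T) / (sigma*sqrt(T)) = 0.13546004
d2 = d1 - sigma*sqrt(T) = -0.02327953
exp(-rT) = 0.99700569
N(-d1) = 0.44612408; N(-d2) = 0.50928635
P = K * exp(-rT) * N(-d2) - S_0' * N(-d1) = 10.4100 * 0.99700569 * 0.50928635 - 10.47165231 * 0.44612408 = 0.6141

Answer: Price = 0.6141


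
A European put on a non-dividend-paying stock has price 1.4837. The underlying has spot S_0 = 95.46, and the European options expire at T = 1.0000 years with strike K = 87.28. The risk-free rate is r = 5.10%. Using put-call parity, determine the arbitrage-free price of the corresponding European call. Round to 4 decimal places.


Put-call parity: C - P = S_0 * exp(-qT) - K * exp(-rT).
S_0 * exp(-qT) = 95.4600 * 1.00000000 = 95.46000000
K * exp(-rT) = 87.2800 * 0.95027867 = 82.94032236
C = P + S*exp(-qT) - K*exp(-rT)
C = 1.4837 + 95.46000000 - 82.94032236 = 14.0034

Answer: Call price = 14.0034


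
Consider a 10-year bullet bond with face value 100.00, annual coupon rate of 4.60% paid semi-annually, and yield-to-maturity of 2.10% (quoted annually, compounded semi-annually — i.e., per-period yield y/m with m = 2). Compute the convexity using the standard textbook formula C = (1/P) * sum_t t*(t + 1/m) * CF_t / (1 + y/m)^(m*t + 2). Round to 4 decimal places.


Coupon per period c = face * coupon_rate / m = 2.300000
Periods per year m = 2; per-period yield y/m = 0.010500
Number of cashflows N = 20
Cashflows (t years, CF_t, discount factor 1/(1+y/m)^(m*t), PV):
  t = 0.5000: CF_t = 2.300000, DF = 0.989609, PV = 2.276101
  t = 1.0000: CF_t = 2.300000, DF = 0.979326, PV = 2.252450
  t = 1.5000: CF_t = 2.300000, DF = 0.969150, PV = 2.229045
  t = 2.0000: CF_t = 2.300000, DF = 0.959080, PV = 2.205883
  t = 2.5000: CF_t = 2.300000, DF = 0.949114, PV = 2.182962
  t = 3.0000: CF_t = 2.300000, DF = 0.939252, PV = 2.160279
  t = 3.5000: CF_t = 2.300000, DF = 0.929492, PV = 2.137832
  t = 4.0000: CF_t = 2.300000, DF = 0.919834, PV = 2.115618
  t = 4.5000: CF_t = 2.300000, DF = 0.910276, PV = 2.093635
  t = 5.0000: CF_t = 2.300000, DF = 0.900818, PV = 2.071880
  t = 5.5000: CF_t = 2.300000, DF = 0.891457, PV = 2.050352
  t = 6.0000: CF_t = 2.300000, DF = 0.882194, PV = 2.029047
  t = 6.5000: CF_t = 2.300000, DF = 0.873027, PV = 2.007963
  t = 7.0000: CF_t = 2.300000, DF = 0.863956, PV = 1.987098
  t = 7.5000: CF_t = 2.300000, DF = 0.854979, PV = 1.966451
  t = 8.0000: CF_t = 2.300000, DF = 0.846095, PV = 1.946018
  t = 8.5000: CF_t = 2.300000, DF = 0.837303, PV = 1.925797
  t = 9.0000: CF_t = 2.300000, DF = 0.828603, PV = 1.905786
  t = 9.5000: CF_t = 2.300000, DF = 0.819993, PV = 1.885983
  t = 10.0000: CF_t = 102.300000, DF = 0.811472, PV = 83.013605
Price P = sum_t PV_t = 122.443786
Convexity numerator sum_t t*(t + 1/m) * CF_t / (1+y/m)^(m*t + 2):
  t = 0.5000: term = 1.114523
  t = 1.0000: term = 3.308825
  t = 1.5000: term = 6.548887
  t = 2.0000: term = 10.801397
  t = 2.5000: term = 16.033741
  t = 3.0000: term = 22.213991
  t = 3.5000: term = 29.310890
  t = 4.0000: term = 37.293845
  t = 4.5000: term = 46.132911
  t = 5.0000: term = 55.798782
  t = 5.5000: term = 66.262779
  t = 6.0000: term = 77.496840
  t = 6.5000: term = 89.473508
  t = 7.0000: term = 102.165921
  t = 7.5000: term = 115.547801
  t = 8.0000: term = 129.593443
  t = 8.5000: term = 144.277707
  t = 9.0000: term = 159.576007
  t = 9.5000: term = 175.464299
  t = 10.0000: term = 8536.226695
Convexity = (1/P) * sum = 9824.642791 / 122.443786 = 80.237986

Answer: Convexity = 80.2380


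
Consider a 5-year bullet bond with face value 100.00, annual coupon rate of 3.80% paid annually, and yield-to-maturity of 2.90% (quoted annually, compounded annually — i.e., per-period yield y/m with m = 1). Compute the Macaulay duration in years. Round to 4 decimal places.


Coupon per period c = face * coupon_rate / m = 3.800000
Periods per year m = 1; per-period yield y/m = 0.029000
Number of cashflows N = 5
Cashflows (t years, CF_t, discount factor 1/(1+y/m)^(m*t), PV):
  t = 1.0000: CF_t = 3.800000, DF = 0.971817, PV = 3.692906
  t = 2.0000: CF_t = 3.800000, DF = 0.944429, PV = 3.588830
  t = 3.0000: CF_t = 3.800000, DF = 0.917812, PV = 3.487687
  t = 4.0000: CF_t = 3.800000, DF = 0.891946, PV = 3.389394
  t = 5.0000: CF_t = 103.800000, DF = 0.866808, PV = 89.974715
Price P = sum_t PV_t = 104.133531
Macaulay numerator sum_t t * PV_t:
  t * PV_t at t = 1.0000: 3.692906
  t * PV_t at t = 2.0000: 7.177659
  t * PV_t at t = 3.0000: 10.463060
  t * PV_t at t = 4.0000: 13.557577
  t * PV_t at t = 5.0000: 449.873575
Macaulay duration D = (sum_t t * PV_t) / P = 484.764778 / 104.133531 = 4.655223

Answer: Macaulay duration = 4.6552 years


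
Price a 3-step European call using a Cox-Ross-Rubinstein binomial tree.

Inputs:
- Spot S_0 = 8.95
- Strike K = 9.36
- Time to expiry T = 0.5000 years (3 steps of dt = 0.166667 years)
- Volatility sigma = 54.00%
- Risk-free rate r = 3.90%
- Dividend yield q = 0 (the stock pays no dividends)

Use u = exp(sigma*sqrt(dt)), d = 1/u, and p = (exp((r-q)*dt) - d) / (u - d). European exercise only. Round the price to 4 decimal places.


Answer: Price = V(0,0) = 1.3646

Derivation:
dt = T/N = 0.166667
u = exp(sigma*sqrt(dt)) = 1.246643; d = 1/u = 0.802154
p = (exp((r-q)*dt) - d) / (u - d) = 0.459780
Discount per step: exp(-r*dt) = 0.993521
Stock lattice S(k, i) with i counting down-moves:
  k=0: S(0,0) = 8.9500
  k=1: S(1,0) = 11.1575; S(1,1) = 7.1793
  k=2: S(2,0) = 13.9094; S(2,1) = 8.9500; S(2,2) = 5.7589
  k=3: S(3,0) = 17.3400; S(3,1) = 11.1575; S(3,2) = 7.1793; S(3,3) = 4.6195
Terminal payoffs V(N, i) = max(S_T - K, 0):
  V(3,0) = 7.979996; V(3,1) = 1.797452; V(3,2) = 0.000000; V(3,3) = 0.000000
Backward induction: V(k, i) = exp(-r*dt) * [p * V(k+1, i) + (1-p) * V(k+1, i+1)].
  V(2,0) = exp(-r*dt) * [p*7.979996 + (1-p)*1.797452] = 4.609998
  V(2,1) = exp(-r*dt) * [p*1.797452 + (1-p)*0.000000] = 0.821078
  V(2,2) = exp(-r*dt) * [p*0.000000 + (1-p)*0.000000] = 0.000000
  V(1,0) = exp(-r*dt) * [p*4.609998 + (1-p)*0.821078] = 2.546540
  V(1,1) = exp(-r*dt) * [p*0.821078 + (1-p)*0.000000] = 0.375069
  V(0,0) = exp(-r*dt) * [p*2.546540 + (1-p)*0.375069] = 1.364569


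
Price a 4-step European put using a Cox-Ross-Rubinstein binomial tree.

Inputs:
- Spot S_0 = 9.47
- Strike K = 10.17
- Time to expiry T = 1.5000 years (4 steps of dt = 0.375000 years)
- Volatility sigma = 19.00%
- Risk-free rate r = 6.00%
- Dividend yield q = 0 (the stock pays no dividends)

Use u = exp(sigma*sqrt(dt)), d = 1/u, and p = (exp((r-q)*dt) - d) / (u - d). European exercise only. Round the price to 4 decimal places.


Answer: Price = V(0,0) = 0.8099

Derivation:
dt = T/N = 0.375000
u = exp(sigma*sqrt(dt)) = 1.123390; d = 1/u = 0.890163
p = (exp((r-q)*dt) - d) / (u - d) = 0.568511
Discount per step: exp(-r*dt) = 0.977751
Stock lattice S(k, i) with i counting down-moves:
  k=0: S(0,0) = 9.4700
  k=1: S(1,0) = 10.6385; S(1,1) = 8.4298
  k=2: S(2,0) = 11.9512; S(2,1) = 9.4700; S(2,2) = 7.5039
  k=3: S(3,0) = 13.4258; S(3,1) = 10.6385; S(3,2) = 8.4298; S(3,3) = 6.6797
  k=4: S(4,0) = 15.0825; S(4,1) = 11.9512; S(4,2) = 9.4700; S(4,3) = 7.5039; S(4,4) = 5.9460
Terminal payoffs V(N, i) = max(K - S_T, 0):
  V(4,0) = 0.000000; V(4,1) = 0.000000; V(4,2) = 0.700000; V(4,3) = 2.666066; V(4,4) = 4.223958
Backward induction: V(k, i) = exp(-r*dt) * [p * V(k+1, i) + (1-p) * V(k+1, i+1)].
  V(3,0) = exp(-r*dt) * [p*0.000000 + (1-p)*0.000000] = 0.000000
  V(3,1) = exp(-r*dt) * [p*0.000000 + (1-p)*0.700000] = 0.295322
  V(3,2) = exp(-r*dt) * [p*0.700000 + (1-p)*2.666066] = 1.513887
  V(3,3) = exp(-r*dt) * [p*2.666066 + (1-p)*4.223958] = 3.264006
  V(2,0) = exp(-r*dt) * [p*0.000000 + (1-p)*0.295322] = 0.124593
  V(2,1) = exp(-r*dt) * [p*0.295322 + (1-p)*1.513887] = 0.802850
  V(2,2) = exp(-r*dt) * [p*1.513887 + (1-p)*3.264006] = 2.218561
  V(1,0) = exp(-r*dt) * [p*0.124593 + (1-p)*0.802850] = 0.407970
  V(1,1) = exp(-r*dt) * [p*0.802850 + (1-p)*2.218561] = 1.382260
  V(0,0) = exp(-r*dt) * [p*0.407970 + (1-p)*1.382260] = 0.809935


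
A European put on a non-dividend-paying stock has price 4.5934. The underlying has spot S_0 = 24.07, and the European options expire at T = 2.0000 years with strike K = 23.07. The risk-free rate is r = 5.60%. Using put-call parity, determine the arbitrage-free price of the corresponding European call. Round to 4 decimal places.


Put-call parity: C - P = S_0 * exp(-qT) - K * exp(-rT).
S_0 * exp(-qT) = 24.0700 * 1.00000000 = 24.07000000
K * exp(-rT) = 23.0700 * 0.89404426 = 20.62560102
C = P + S*exp(-qT) - K*exp(-rT)
C = 4.5934 + 24.07000000 - 20.62560102 = 8.0378

Answer: Call price = 8.0378


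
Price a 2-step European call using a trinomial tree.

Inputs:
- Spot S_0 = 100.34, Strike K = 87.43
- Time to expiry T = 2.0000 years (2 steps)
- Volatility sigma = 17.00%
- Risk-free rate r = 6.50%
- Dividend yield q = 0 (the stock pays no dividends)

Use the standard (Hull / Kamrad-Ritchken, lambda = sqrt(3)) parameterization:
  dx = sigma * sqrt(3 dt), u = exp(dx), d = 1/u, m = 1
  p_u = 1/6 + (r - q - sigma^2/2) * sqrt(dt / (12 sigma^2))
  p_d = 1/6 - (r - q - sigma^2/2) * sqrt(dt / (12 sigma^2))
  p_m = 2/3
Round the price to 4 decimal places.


dt = T/N = 1.000000; dx = sigma*sqrt(3*dt) = 0.294449
u = exp(dx) = 1.342386; d = 1/u = 0.744942
p_u = 0.252505, p_m = 0.666667, p_d = 0.080828
Discount per step: exp(-r*dt) = 0.937067
Stock lattice S(k, j) with j the centered position index:
  k=0: S(0,+0) = 100.3400
  k=1: S(1,-1) = 74.7475; S(1,+0) = 100.3400; S(1,+1) = 134.6950
  k=2: S(2,-2) = 55.6826; S(2,-1) = 74.7475; S(2,+0) = 100.3400; S(2,+1) = 134.6950; S(2,+2) = 180.8127
Terminal payoffs V(N, j) = max(S_T - K, 0):
  V(2,-2) = 0.000000; V(2,-1) = 0.000000; V(2,+0) = 12.910000; V(2,+1) = 47.265013; V(2,+2) = 93.382701
Backward induction: V(k, j) = exp(-r*dt) * [p_u * V(k+1, j+1) + p_m * V(k+1, j) + p_d * V(k+1, j-1)]
  V(1,-1) = exp(-r*dt) * [p_u*12.910000 + p_m*0.000000 + p_d*0.000000] = 3.054690
  V(1,+0) = exp(-r*dt) * [p_u*47.265013 + p_m*12.910000 + p_d*0.000000] = 19.248604
  V(1,+1) = exp(-r*dt) * [p_u*93.382701 + p_m*47.265013 + p_d*12.910000] = 52.600508
  V(0,+0) = exp(-r*dt) * [p_u*52.600508 + p_m*19.248604 + p_d*3.054690] = 24.702226

Answer: Price = V(0,0) = 24.7022


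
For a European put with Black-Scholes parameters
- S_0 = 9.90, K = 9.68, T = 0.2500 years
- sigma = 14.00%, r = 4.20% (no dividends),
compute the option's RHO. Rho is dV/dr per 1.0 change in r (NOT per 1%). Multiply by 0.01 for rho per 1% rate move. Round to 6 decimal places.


Answer: Rho = -0.793620

Derivation:
d1 = 0.5060407979; d2 = 0.4360407979
phi(d1) = 0.3509971491; exp(-qT) = 1.0000000000; exp(-rT) = 0.9895549326
N(-d2) = 0.3314035647
Rho = -K*T*exp(-rT)*N(-d2) = -9.6800 * 0.2500 * 0.9895549326 * 0.3314035647 = -0.793620


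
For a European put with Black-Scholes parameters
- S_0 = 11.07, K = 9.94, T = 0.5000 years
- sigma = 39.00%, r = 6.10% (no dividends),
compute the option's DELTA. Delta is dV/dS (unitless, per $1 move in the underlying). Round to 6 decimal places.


d1 = 0.6389225632; d2 = 0.3631509185
phi(d1) = 0.3252863024; exp(-qT) = 1.0000000000; exp(-rT) = 0.9699604321
N(-d1) = 0.2614366545
Delta = -exp(-qT) * N(-d1) = -1.0000000000 * 0.2614366545 = -0.261437

Answer: Delta = -0.261437


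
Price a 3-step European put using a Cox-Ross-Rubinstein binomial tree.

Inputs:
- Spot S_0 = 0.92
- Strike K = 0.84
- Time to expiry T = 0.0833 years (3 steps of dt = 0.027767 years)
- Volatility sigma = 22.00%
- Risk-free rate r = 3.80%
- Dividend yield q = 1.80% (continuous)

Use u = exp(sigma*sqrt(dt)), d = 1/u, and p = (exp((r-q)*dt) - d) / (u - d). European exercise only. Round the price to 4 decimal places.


Answer: Price = V(0,0) = 0.0020

Derivation:
dt = T/N = 0.027767
u = exp(sigma*sqrt(dt)) = 1.037340; d = 1/u = 0.964004
p = (exp((r-q)*dt) - d) / (u - d) = 0.498411
Discount per step: exp(-r*dt) = 0.998945
Stock lattice S(k, i) with i counting down-moves:
  k=0: S(0,0) = 0.9200
  k=1: S(1,0) = 0.9544; S(1,1) = 0.8869
  k=2: S(2,0) = 0.9900; S(2,1) = 0.9200; S(2,2) = 0.8550
  k=3: S(3,0) = 1.0270; S(3,1) = 0.9544; S(3,2) = 0.8869; S(3,3) = 0.8242
Terminal payoffs V(N, i) = max(K - S_T, 0):
  V(3,0) = 0.000000; V(3,1) = 0.000000; V(3,2) = 0.000000; V(3,3) = 0.015814
Backward induction: V(k, i) = exp(-r*dt) * [p * V(k+1, i) + (1-p) * V(k+1, i+1)].
  V(2,0) = exp(-r*dt) * [p*0.000000 + (1-p)*0.000000] = 0.000000
  V(2,1) = exp(-r*dt) * [p*0.000000 + (1-p)*0.000000] = 0.000000
  V(2,2) = exp(-r*dt) * [p*0.000000 + (1-p)*0.015814] = 0.007924
  V(1,0) = exp(-r*dt) * [p*0.000000 + (1-p)*0.000000] = 0.000000
  V(1,1) = exp(-r*dt) * [p*0.000000 + (1-p)*0.007924] = 0.003970
  V(0,0) = exp(-r*dt) * [p*0.000000 + (1-p)*0.003970] = 0.001989


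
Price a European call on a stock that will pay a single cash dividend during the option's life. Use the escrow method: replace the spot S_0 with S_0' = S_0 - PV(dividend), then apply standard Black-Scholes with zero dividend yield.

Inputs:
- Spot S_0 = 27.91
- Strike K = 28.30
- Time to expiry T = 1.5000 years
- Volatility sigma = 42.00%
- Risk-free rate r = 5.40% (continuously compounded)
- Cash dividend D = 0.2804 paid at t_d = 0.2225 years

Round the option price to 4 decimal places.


PV(D) = D * exp(-r * t_d) = 0.2804 * 0.98805689 = 0.27705115
S_0' = S_0 - PV(D) = 27.9100 - 0.27705115 = 27.63294885
d1 = (ln(S_0'/K) + (r + sigma^2/2)*T) / (sigma*sqrt(T)) = 0.36829255
d2 = d1 - sigma*sqrt(T) = -0.14610029
exp(-rT) = 0.92219369
N(d1) = 0.64367245; N(d2) = 0.44192111
C = S_0' * N(d1) - K * exp(-rT) * N(d2) = 27.63294885 * 0.64367245 - 28.3000 * 0.92219369 * 0.44192111 = 6.2533

Answer: Price = 6.2533


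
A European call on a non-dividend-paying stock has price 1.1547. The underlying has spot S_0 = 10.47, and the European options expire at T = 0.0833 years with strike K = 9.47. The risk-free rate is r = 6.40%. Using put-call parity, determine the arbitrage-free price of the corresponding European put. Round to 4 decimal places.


Answer: Put price = 0.1043

Derivation:
Put-call parity: C - P = S_0 * exp(-qT) - K * exp(-rT).
S_0 * exp(-qT) = 10.4700 * 1.00000000 = 10.47000000
K * exp(-rT) = 9.4700 * 0.99468299 = 9.41964787
P = C - S*exp(-qT) + K*exp(-rT)
P = 1.1547 - 10.47000000 + 9.41964787 = 0.1043


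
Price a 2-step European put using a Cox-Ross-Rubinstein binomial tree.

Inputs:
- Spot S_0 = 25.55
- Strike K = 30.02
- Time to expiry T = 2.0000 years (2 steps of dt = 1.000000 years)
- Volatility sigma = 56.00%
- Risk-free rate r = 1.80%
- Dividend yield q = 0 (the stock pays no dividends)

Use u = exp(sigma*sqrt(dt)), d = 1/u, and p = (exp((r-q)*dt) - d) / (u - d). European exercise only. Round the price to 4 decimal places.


dt = T/N = 1.000000
u = exp(sigma*sqrt(dt)) = 1.750673; d = 1/u = 0.571209
p = (exp((r-q)*dt) - d) / (u - d) = 0.378947
Discount per step: exp(-r*dt) = 0.982161
Stock lattice S(k, i) with i counting down-moves:
  k=0: S(0,0) = 25.5500
  k=1: S(1,0) = 44.7297; S(1,1) = 14.5944
  k=2: S(2,0) = 78.3070; S(2,1) = 25.5500; S(2,2) = 8.3364
Terminal payoffs V(N, i) = max(K - S_T, 0):
  V(2,0) = 0.000000; V(2,1) = 4.470000; V(2,2) = 21.683551
Backward induction: V(k, i) = exp(-r*dt) * [p * V(k+1, i) + (1-p) * V(k+1, i+1)].
  V(1,0) = exp(-r*dt) * [p*0.000000 + (1-p)*4.470000] = 2.726585
  V(1,1) = exp(-r*dt) * [p*4.470000 + (1-p)*21.683551] = 14.890083
  V(0,0) = exp(-r*dt) * [p*2.726585 + (1-p)*14.890083] = 10.097366

Answer: Price = V(0,0) = 10.0974


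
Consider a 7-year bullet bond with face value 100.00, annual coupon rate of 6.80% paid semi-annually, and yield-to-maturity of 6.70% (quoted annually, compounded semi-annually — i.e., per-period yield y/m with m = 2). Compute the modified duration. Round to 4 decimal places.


Coupon per period c = face * coupon_rate / m = 3.400000
Periods per year m = 2; per-period yield y/m = 0.033500
Number of cashflows N = 14
Cashflows (t years, CF_t, discount factor 1/(1+y/m)^(m*t), PV):
  t = 0.5000: CF_t = 3.400000, DF = 0.967586, PV = 3.289792
  t = 1.0000: CF_t = 3.400000, DF = 0.936222, PV = 3.183156
  t = 1.5000: CF_t = 3.400000, DF = 0.905876, PV = 3.079977
  t = 2.0000: CF_t = 3.400000, DF = 0.876512, PV = 2.980142
  t = 2.5000: CF_t = 3.400000, DF = 0.848101, PV = 2.883544
  t = 3.0000: CF_t = 3.400000, DF = 0.820611, PV = 2.790076
  t = 3.5000: CF_t = 3.400000, DF = 0.794011, PV = 2.699638
  t = 4.0000: CF_t = 3.400000, DF = 0.768274, PV = 2.612132
  t = 4.5000: CF_t = 3.400000, DF = 0.743371, PV = 2.527462
  t = 5.0000: CF_t = 3.400000, DF = 0.719275, PV = 2.445536
  t = 5.5000: CF_t = 3.400000, DF = 0.695961, PV = 2.366266
  t = 6.0000: CF_t = 3.400000, DF = 0.673402, PV = 2.289566
  t = 6.5000: CF_t = 3.400000, DF = 0.651574, PV = 2.215352
  t = 7.0000: CF_t = 103.400000, DF = 0.630454, PV = 65.188923
Price P = sum_t PV_t = 100.551561
First compute Macaulay numerator sum_t t * PV_t:
  t * PV_t at t = 0.5000: 1.644896
  t * PV_t at t = 1.0000: 3.183156
  t * PV_t at t = 1.5000: 4.619966
  t * PV_t at t = 2.0000: 5.960284
  t * PV_t at t = 2.5000: 7.208859
  t * PV_t at t = 3.0000: 8.370228
  t * PV_t at t = 3.5000: 9.448733
  t * PV_t at t = 4.0000: 10.448527
  t * PV_t at t = 4.5000: 11.373578
  t * PV_t at t = 5.0000: 12.227681
  t * PV_t at t = 5.5000: 13.014465
  t * PV_t at t = 6.0000: 13.737395
  t * PV_t at t = 6.5000: 14.399785
  t * PV_t at t = 7.0000: 456.322460
Macaulay duration D = 571.960014 / 100.551561 = 5.688226
Modified duration = D / (1 + y/m) = 5.688226 / (1 + 0.033500) = 5.503847

Answer: Modified duration = 5.5038


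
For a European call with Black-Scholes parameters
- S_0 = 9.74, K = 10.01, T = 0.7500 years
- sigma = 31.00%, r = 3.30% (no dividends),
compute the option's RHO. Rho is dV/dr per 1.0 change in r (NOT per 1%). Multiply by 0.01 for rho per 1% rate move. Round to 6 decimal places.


Answer: Rho = 3.242995

Derivation:
d1 = 0.1245736545; d2 = -0.1438942207
phi(d1) = 0.3958587470; exp(-qT) = 1.0000000000; exp(-rT) = 0.9755537700
N(d2) = 0.4427919997
Rho = K*T*exp(-rT)*N(d2) = 10.0100 * 0.7500 * 0.9755537700 * 0.4427919997 = 3.242995


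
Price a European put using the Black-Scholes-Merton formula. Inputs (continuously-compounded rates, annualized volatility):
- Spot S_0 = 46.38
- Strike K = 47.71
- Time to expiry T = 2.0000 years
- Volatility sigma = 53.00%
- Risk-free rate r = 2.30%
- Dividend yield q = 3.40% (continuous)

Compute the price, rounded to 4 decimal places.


Answer: Price = 14.1311

Derivation:
d1 = (ln(S/K) + (r - q + 0.5*sigma^2) * T) / (sigma * sqrt(T)) = 0.30769460
d2 = d1 - sigma * sqrt(T) = -0.44183859
exp(-rT) = 0.95504196; exp(-qT) = 0.93426047
P = K * exp(-rT) * N(-d2) - S_0 * exp(-qT) * N(-d1)
N(-d1) = 0.37915737; N(-d2) = 0.67069699
P = 47.7100 * 0.95504196 * 0.67069699 - 46.3800 * 0.93426047 * 0.37915737 = 14.1311


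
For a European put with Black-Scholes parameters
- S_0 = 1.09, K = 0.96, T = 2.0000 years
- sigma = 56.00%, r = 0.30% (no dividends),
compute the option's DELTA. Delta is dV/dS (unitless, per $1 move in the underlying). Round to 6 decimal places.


Answer: Delta = -0.286405

Derivation:
d1 = 0.5639172675; d2 = -0.2280423274
phi(d1) = 0.3402958558; exp(-qT) = 1.0000000000; exp(-rT) = 0.9940179641
N(-d1) = 0.2864052189
Delta = -exp(-qT) * N(-d1) = -1.0000000000 * 0.2864052189 = -0.286405


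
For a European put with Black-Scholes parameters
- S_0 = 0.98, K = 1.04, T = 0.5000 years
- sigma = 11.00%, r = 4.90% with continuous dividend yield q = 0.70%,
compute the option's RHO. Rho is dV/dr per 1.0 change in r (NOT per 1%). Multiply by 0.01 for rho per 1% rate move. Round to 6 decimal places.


Answer: Rho = -0.356683

Derivation:
d1 = -0.4550993301; d2 = -0.5328810761
phi(d1) = 0.3596959336; exp(-qT) = 0.9965061179; exp(-rT) = 0.9757976889
N(-d2) = 0.7029420471
Rho = -K*T*exp(-rT)*N(-d2) = -1.0400 * 0.5000 * 0.9757976889 * 0.7029420471 = -0.356683


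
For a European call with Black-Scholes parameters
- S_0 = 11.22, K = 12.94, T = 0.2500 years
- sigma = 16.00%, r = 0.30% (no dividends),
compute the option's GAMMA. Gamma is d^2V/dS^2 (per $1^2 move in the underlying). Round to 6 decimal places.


d1 = -1.7334423622; d2 = -1.8134423622
phi(d1) = 0.0888016769; exp(-qT) = 1.0000000000; exp(-rT) = 0.9992502812
Gamma = exp(-qT) * phi(d1) / (S * sigma * sqrt(T)) = 1.0000000000 * 0.0888016769 / (11.2200 * 0.1600 * 0.5000000000) = 0.098932

Answer: Gamma = 0.098932


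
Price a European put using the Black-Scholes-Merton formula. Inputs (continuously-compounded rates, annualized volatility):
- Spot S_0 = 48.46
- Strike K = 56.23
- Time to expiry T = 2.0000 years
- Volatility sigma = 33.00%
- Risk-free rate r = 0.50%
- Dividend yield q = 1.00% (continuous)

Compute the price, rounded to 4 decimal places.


d1 = (ln(S/K) + (r - q + 0.5*sigma^2) * T) / (sigma * sqrt(T)) = -0.10673393
d2 = d1 - sigma * sqrt(T) = -0.57342440
exp(-rT) = 0.99004983; exp(-qT) = 0.98019867
P = K * exp(-rT) * N(-d2) - S_0 * exp(-qT) * N(-d1)
N(-d1) = 0.54249997; N(-d2) = 0.71682131
P = 56.2300 * 0.99004983 * 0.71682131 - 48.4600 * 0.98019867 * 0.54249997 = 14.1368

Answer: Price = 14.1368
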